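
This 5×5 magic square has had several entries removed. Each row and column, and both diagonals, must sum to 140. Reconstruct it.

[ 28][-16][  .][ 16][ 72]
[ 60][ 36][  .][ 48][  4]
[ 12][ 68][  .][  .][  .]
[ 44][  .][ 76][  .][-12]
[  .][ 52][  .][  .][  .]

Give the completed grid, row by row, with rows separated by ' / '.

28 -16 40 16 72 / 60 36 -8 48 4 / 12 68 24 -20 56 / 44 0 76 32 -12 / -4 52 8 64 20

Row 1: 28 + (-16) + 16 + 72 + ? = 140, so (1,3) = 40.
Row 2: 60 + 36 + 48 + 4 + ? = 140, so (2,3) = -8.
From column 1, 140 − (28 + 60 + 12 + 44) gives (5,1) = -4.
Using column 2: -16 + 36 + 68 + 52 + ? → (4,2) = 140 − 140 = 0.
From anti-diagonal, 140 − (72 + 48 + 0 + (-4)) gives (3,3) = 24.
The remaining cell in row 4 is (4,4) = 140 − 108 = 32.
Column 3 must total 140; the given cells sum to 132, so (5,3) = 8.
Using main diagonal: 28 + 36 + 24 + 32 + ? → (5,5) = 140 − 120 = 20.
Row 5 needs 140; the known cells sum to 76, so (5,4) = 64.
Using column 4: 16 + 48 + 32 + 64 + ? → (3,4) = 140 − 160 = -20.
Column 5: 72 + 4 + (-12) + 20 + ? = 140, so (3,5) = 56.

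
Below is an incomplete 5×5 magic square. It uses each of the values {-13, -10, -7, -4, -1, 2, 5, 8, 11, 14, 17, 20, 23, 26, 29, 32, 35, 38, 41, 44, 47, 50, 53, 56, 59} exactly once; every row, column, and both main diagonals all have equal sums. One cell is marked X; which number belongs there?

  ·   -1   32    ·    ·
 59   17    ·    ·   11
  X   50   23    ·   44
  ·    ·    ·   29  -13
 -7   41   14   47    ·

2

The 25 entries sum to 575, so each line sums to 575/5 = 115.
Row 5 must total 115; the given cells sum to 95, so (5,5) = 20.
The remaining cell in column 2 is (4,2) = 115 − 107 = 8.
Column 5 must total 115; the given cells sum to 62, so (1,5) = 53.
Using main diagonal: 17 + 23 + 29 + 20 + ? → (1,1) = 115 − 89 = 26.
From anti-diagonal, 115 − (53 + 23 + 8 + (-7)) gives (2,4) = 38.
Row 1 must total 115; the given cells sum to 110, so (1,4) = 5.
Row 2 must total 115; the given cells sum to 125, so (2,3) = -10.
From column 3, 115 − (32 + (-10) + 23 + 14) gives (4,3) = 56.
Using column 4: 5 + 38 + 29 + 47 + ? → (3,4) = 115 − 119 = -4.
The remaining cell in row 3 is (3,1) = 115 − 113 = 2.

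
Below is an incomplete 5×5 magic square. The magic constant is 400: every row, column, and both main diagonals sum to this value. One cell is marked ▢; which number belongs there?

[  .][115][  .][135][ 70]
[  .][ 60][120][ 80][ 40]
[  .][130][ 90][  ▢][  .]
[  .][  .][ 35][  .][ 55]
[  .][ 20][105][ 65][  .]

Row 2: 60 + 120 + 80 + 40 + ? = 400, so (2,1) = 100.
Column 2: 115 + 60 + 130 + 20 + ? = 400, so (4,2) = 75.
Using column 3: 120 + 90 + 35 + 105 + ? → (1,3) = 400 − 350 = 50.
From anti-diagonal, 400 − (70 + 80 + 90 + 75) gives (5,1) = 85.
Row 1 needs 400; the known cells sum to 370, so (1,1) = 30.
Row 5 needs 400; the known cells sum to 275, so (5,5) = 125.
Column 5 must total 400; the given cells sum to 290, so (3,5) = 110.
Main diagonal must total 400; the given cells sum to 305, so (4,4) = 95.
From row 4, 400 − (75 + 35 + 95 + 55) gives (4,1) = 140.
From column 1, 400 − (30 + 100 + 140 + 85) gives (3,1) = 45.
Column 4 must total 400; the given cells sum to 375, so (3,4) = 25.

25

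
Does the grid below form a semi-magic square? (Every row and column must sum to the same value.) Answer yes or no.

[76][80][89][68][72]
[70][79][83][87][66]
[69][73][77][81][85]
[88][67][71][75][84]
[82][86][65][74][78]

Row 1: 76 + 80 + 89 + 68 + 72 = 385.
Row 2: 70 + 79 + 83 + 87 + 66 = 385.
Row 3: 69 + 73 + 77 + 81 + 85 = 385.
Row 4: 88 + 67 + 71 + 75 + 84 = 385.
Row 5: 82 + 86 + 65 + 74 + 78 = 385.
Column 1: 76 + 70 + 69 + 88 + 82 = 385.
Column 2: 80 + 79 + 73 + 67 + 86 = 385.
Column 3: 89 + 83 + 77 + 71 + 65 = 385.
Column 4: 68 + 87 + 81 + 75 + 74 = 385.
Column 5: 72 + 66 + 85 + 84 + 78 = 385.
All lines sum to 385.

Yes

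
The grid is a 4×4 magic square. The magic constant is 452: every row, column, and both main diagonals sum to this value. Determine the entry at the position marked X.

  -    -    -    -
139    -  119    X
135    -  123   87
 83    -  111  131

91

The remaining cell in row 3 is (3,2) = 452 − 345 = 107.
From row 4, 452 − (83 + 111 + 131) gives (4,2) = 127.
From column 1, 452 − (139 + 135 + 83) gives (1,1) = 95.
From column 3, 452 − (119 + 123 + 111) gives (1,3) = 99.
The remaining cell in main diagonal is (2,2) = 452 − 349 = 103.
The remaining cell in anti-diagonal is (1,4) = 452 − 309 = 143.
Row 1 must total 452; the given cells sum to 337, so (1,2) = 115.
The remaining cell in row 2 is (2,4) = 452 − 361 = 91.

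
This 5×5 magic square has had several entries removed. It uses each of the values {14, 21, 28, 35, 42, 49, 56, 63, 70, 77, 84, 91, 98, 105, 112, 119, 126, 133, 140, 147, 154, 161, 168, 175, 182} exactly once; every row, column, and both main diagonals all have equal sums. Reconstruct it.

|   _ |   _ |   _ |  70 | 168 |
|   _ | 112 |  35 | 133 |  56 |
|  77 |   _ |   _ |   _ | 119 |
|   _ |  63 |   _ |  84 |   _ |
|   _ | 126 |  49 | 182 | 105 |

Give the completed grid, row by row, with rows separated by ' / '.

The 25 entries sum to 2450, so each line sums to 2450/5 = 490.
Using row 2: 112 + 35 + 133 + 56 + ? → (2,1) = 490 − 336 = 154.
Row 5: 126 + 49 + 182 + 105 + ? = 490, so (5,1) = 28.
Column 4 needs 490; the known cells sum to 469, so (3,4) = 21.
Column 5 needs 490; the known cells sum to 448, so (4,5) = 42.
From anti-diagonal, 490 − (168 + 133 + 63 + 28) gives (3,3) = 98.
Using row 3: 77 + 98 + 21 + 119 + ? → (3,2) = 490 − 315 = 175.
Column 2 must total 490; the given cells sum to 476, so (1,2) = 14.
Main diagonal must total 490; the given cells sum to 399, so (1,1) = 91.
Row 1 must total 490; the given cells sum to 343, so (1,3) = 147.
Column 1 needs 490; the known cells sum to 350, so (4,1) = 140.
Column 3 must total 490; the given cells sum to 329, so (4,3) = 161.

91 14 147 70 168 / 154 112 35 133 56 / 77 175 98 21 119 / 140 63 161 84 42 / 28 126 49 182 105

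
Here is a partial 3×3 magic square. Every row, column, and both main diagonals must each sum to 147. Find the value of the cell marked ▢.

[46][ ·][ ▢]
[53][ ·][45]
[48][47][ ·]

50

Row 2: 53 + 45 + ? = 147, so (2,2) = 49.
Row 3 needs 147; the known cells sum to 95, so (3,3) = 52.
The remaining cell in column 2 is (1,2) = 147 − 96 = 51.
From column 3, 147 − (45 + 52) gives (1,3) = 50.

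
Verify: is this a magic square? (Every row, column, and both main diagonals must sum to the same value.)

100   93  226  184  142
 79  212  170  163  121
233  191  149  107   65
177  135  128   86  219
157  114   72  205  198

No — anti-diagonal sums to 746 but main diagonal sums to 745.

Row 1: 100 + 93 + 226 + 184 + 142 = 745.
Row 2: 79 + 212 + 170 + 163 + 121 = 745.
Row 3: 233 + 191 + 149 + 107 + 65 = 745.
Row 4: 177 + 135 + 128 + 86 + 219 = 745.
Row 5: 157 + 114 + 72 + 205 + 198 = 746.
Column 1: 100 + 79 + 233 + 177 + 157 = 746.
Column 2: 93 + 212 + 191 + 135 + 114 = 745.
Column 3: 226 + 170 + 149 + 128 + 72 = 745.
Column 4: 184 + 163 + 107 + 86 + 205 = 745.
Column 5: 142 + 121 + 65 + 219 + 198 = 745.
Main diagonal: 100 + 212 + 149 + 86 + 198 = 745.
Anti-diagonal: 142 + 163 + 149 + 135 + 157 = 746.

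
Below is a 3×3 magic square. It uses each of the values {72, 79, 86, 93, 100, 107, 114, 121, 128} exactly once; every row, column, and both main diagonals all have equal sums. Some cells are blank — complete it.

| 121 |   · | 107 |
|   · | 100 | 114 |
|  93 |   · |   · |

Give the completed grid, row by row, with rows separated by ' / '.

The 9 entries sum to 900, so each line sums to 900/3 = 300.
The remaining cell in row 1 is (1,2) = 300 − 228 = 72.
Using row 2: 100 + 114 + ? → (2,1) = 300 − 214 = 86.
Column 2 needs 300; the known cells sum to 172, so (3,2) = 128.
Column 3: 107 + 114 + ? = 300, so (3,3) = 79.

121 72 107 / 86 100 114 / 93 128 79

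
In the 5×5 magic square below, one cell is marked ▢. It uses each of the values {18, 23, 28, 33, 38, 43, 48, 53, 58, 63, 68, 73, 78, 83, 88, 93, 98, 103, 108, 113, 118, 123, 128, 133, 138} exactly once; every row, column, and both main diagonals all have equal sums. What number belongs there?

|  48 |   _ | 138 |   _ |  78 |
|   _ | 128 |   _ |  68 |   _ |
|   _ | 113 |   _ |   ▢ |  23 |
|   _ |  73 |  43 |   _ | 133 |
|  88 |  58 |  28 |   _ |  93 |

53

The 25 entries sum to 1950, so each line sums to 1950/5 = 390.
Row 5: 88 + 58 + 28 + 93 + ? = 390, so (5,4) = 123.
Using column 2: 128 + 113 + 73 + 58 + ? → (1,2) = 390 − 372 = 18.
Column 5 needs 390; the known cells sum to 327, so (2,5) = 63.
Anti-diagonal must total 390; the given cells sum to 307, so (3,3) = 83.
Row 1 needs 390; the known cells sum to 282, so (1,4) = 108.
The remaining cell in column 3 is (2,3) = 390 − 292 = 98.
From main diagonal, 390 − (48 + 128 + 83 + 93) gives (4,4) = 38.
Row 2 must total 390; the given cells sum to 357, so (2,1) = 33.
Using row 4: 73 + 43 + 38 + 133 + ? → (4,1) = 390 − 287 = 103.
Using column 1: 48 + 33 + 103 + 88 + ? → (3,1) = 390 − 272 = 118.
From column 4, 390 − (108 + 68 + 38 + 123) gives (3,4) = 53.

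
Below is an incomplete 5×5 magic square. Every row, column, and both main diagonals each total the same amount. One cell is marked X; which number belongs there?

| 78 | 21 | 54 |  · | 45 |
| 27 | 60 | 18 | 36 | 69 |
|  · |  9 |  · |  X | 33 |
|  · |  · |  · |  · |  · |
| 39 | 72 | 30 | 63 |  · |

Row 2 is complete and sums to 210; that is the magic constant.
The remaining cell in row 1 is (1,4) = 210 − 198 = 12.
Row 5 must total 210; the given cells sum to 204, so (5,5) = 6.
Column 2 needs 210; the known cells sum to 162, so (4,2) = 48.
Column 5 needs 210; the known cells sum to 153, so (4,5) = 57.
Anti-diagonal: 45 + 36 + 48 + 39 + ? = 210, so (3,3) = 42.
Column 3 needs 210; the known cells sum to 144, so (4,3) = 66.
The remaining cell in main diagonal is (4,4) = 210 − 186 = 24.
Row 4 must total 210; the given cells sum to 195, so (4,1) = 15.
Column 1: 78 + 27 + 15 + 39 + ? = 210, so (3,1) = 51.
From column 4, 210 − (12 + 36 + 24 + 63) gives (3,4) = 75.

75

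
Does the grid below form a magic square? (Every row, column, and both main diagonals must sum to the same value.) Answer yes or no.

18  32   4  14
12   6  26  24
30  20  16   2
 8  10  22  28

Row 1: 18 + 32 + 4 + 14 = 68.
Row 2: 12 + 6 + 26 + 24 = 68.
Row 3: 30 + 20 + 16 + 2 = 68.
Row 4: 8 + 10 + 22 + 28 = 68.
Column 1: 18 + 12 + 30 + 8 = 68.
Column 2: 32 + 6 + 20 + 10 = 68.
Column 3: 4 + 26 + 16 + 22 = 68.
Column 4: 14 + 24 + 2 + 28 = 68.
Main diagonal: 18 + 6 + 16 + 28 = 68.
Anti-diagonal: 14 + 26 + 20 + 8 = 68.
All lines sum to 68.

Yes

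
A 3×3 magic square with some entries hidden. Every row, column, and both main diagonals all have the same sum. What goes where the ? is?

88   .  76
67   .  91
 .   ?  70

Column 3 is complete and sums to 237; that is the magic constant.
Using row 1: 88 + 76 + ? → (1,2) = 237 − 164 = 73.
Row 2 needs 237; the known cells sum to 158, so (2,2) = 79.
Column 1 must total 237; the given cells sum to 155, so (3,1) = 82.
Column 2 must total 237; the given cells sum to 152, so (3,2) = 85.

85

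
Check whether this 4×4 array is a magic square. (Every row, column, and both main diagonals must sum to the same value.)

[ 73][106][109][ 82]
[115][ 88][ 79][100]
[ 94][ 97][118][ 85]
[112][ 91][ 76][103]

No — row 4 sums to 382 but row 1 sums to 370.

Row 1: 73 + 106 + 109 + 82 = 370.
Row 2: 115 + 88 + 79 + 100 = 382.
Row 3: 94 + 97 + 118 + 85 = 394.
Row 4: 112 + 91 + 76 + 103 = 382.
Column 1: 73 + 115 + 94 + 112 = 394.
Column 2: 106 + 88 + 97 + 91 = 382.
Column 3: 109 + 79 + 118 + 76 = 382.
Column 4: 82 + 100 + 85 + 103 = 370.
Main diagonal: 73 + 88 + 118 + 103 = 382.
Anti-diagonal: 82 + 79 + 97 + 112 = 370.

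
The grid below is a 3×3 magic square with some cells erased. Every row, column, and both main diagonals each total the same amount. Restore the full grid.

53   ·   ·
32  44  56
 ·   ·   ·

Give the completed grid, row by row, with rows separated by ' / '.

53 38 41 / 32 44 56 / 47 50 35

Row 2 is already complete: 32 + 44 + 56 = 132, so that is the magic constant.
The remaining cell in column 1 is (3,1) = 132 − 85 = 47.
Using main diagonal: 53 + 44 + ? → (3,3) = 132 − 97 = 35.
Anti-diagonal needs 132; the known cells sum to 91, so (1,3) = 41.
Using row 1: 53 + 41 + ? → (1,2) = 132 − 94 = 38.
The remaining cell in row 3 is (3,2) = 132 − 82 = 50.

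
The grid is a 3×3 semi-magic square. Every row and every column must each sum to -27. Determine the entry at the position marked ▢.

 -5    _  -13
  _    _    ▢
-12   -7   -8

Row 1: -5 + (-13) + ? = -27, so (1,2) = -9.
From column 1, -27 − (-5 + (-12)) gives (2,1) = -10.
Column 2 must total -27; the given cells sum to -16, so (2,2) = -11.
From column 3, -27 − (-13 + (-8)) gives (2,3) = -6.

-6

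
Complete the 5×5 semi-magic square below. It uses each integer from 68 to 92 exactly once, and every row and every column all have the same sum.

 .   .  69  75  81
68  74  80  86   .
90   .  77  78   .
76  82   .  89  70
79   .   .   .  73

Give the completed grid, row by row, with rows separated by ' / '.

87 88 69 75 81 / 68 74 80 86 92 / 90 71 77 78 84 / 76 82 83 89 70 / 79 85 91 72 73

The entries are 68 through 92, which sum to 2000, so each line sums to 2000/5 = 400.
Row 2 must total 400; the given cells sum to 308, so (2,5) = 92.
The remaining cell in row 4 is (4,3) = 400 − 317 = 83.
Column 1 must total 400; the given cells sum to 313, so (1,1) = 87.
From column 3, 400 − (69 + 80 + 77 + 83) gives (5,3) = 91.
The remaining cell in column 4 is (5,4) = 400 − 328 = 72.
Using column 5: 81 + 92 + 70 + 73 + ? → (3,5) = 400 − 316 = 84.
Row 1 must total 400; the given cells sum to 312, so (1,2) = 88.
Using row 3: 90 + 77 + 78 + 84 + ? → (3,2) = 400 − 329 = 71.
Row 5: 79 + 91 + 72 + 73 + ? = 400, so (5,2) = 85.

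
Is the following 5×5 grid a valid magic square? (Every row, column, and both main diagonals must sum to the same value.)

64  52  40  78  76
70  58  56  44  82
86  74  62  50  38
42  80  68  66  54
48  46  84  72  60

Yes

Row 1: 64 + 52 + 40 + 78 + 76 = 310.
Row 2: 70 + 58 + 56 + 44 + 82 = 310.
Row 3: 86 + 74 + 62 + 50 + 38 = 310.
Row 4: 42 + 80 + 68 + 66 + 54 = 310.
Row 5: 48 + 46 + 84 + 72 + 60 = 310.
Column 1: 64 + 70 + 86 + 42 + 48 = 310.
Column 2: 52 + 58 + 74 + 80 + 46 = 310.
Column 3: 40 + 56 + 62 + 68 + 84 = 310.
Column 4: 78 + 44 + 50 + 66 + 72 = 310.
Column 5: 76 + 82 + 38 + 54 + 60 = 310.
Main diagonal: 64 + 58 + 62 + 66 + 60 = 310.
Anti-diagonal: 76 + 44 + 62 + 80 + 48 = 310.
All lines sum to 310.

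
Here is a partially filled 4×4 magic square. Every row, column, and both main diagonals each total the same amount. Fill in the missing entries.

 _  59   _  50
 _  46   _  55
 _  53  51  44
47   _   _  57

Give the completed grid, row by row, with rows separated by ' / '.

Column 4 is already complete: 50 + 55 + 44 + 57 = 206, so that is the magic constant.
Row 3 must total 206; the given cells sum to 148, so (3,1) = 58.
Column 2 needs 206; the known cells sum to 158, so (4,2) = 48.
Main diagonal needs 206; the known cells sum to 154, so (1,1) = 52.
Anti-diagonal needs 206; the known cells sum to 150, so (2,3) = 56.
From row 1, 206 − (52 + 59 + 50) gives (1,3) = 45.
Row 2: 46 + 56 + 55 + ? = 206, so (2,1) = 49.
From row 4, 206 − (47 + 48 + 57) gives (4,3) = 54.

52 59 45 50 / 49 46 56 55 / 58 53 51 44 / 47 48 54 57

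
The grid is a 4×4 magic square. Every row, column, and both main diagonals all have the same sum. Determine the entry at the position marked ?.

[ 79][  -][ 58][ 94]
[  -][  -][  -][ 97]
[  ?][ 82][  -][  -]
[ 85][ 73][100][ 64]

Row 4 is complete and sums to 322; that is the magic constant.
Using row 1: 79 + 58 + 94 + ? → (1,2) = 322 − 231 = 91.
From column 2, 322 − (91 + 82 + 73) gives (2,2) = 76.
Column 4 needs 322; the known cells sum to 255, so (3,4) = 67.
Main diagonal needs 322; the known cells sum to 219, so (3,3) = 103.
Anti-diagonal must total 322; the given cells sum to 261, so (2,3) = 61.
Using row 2: 76 + 61 + 97 + ? → (2,1) = 322 − 234 = 88.
Using row 3: 82 + 103 + 67 + ? → (3,1) = 322 − 252 = 70.

70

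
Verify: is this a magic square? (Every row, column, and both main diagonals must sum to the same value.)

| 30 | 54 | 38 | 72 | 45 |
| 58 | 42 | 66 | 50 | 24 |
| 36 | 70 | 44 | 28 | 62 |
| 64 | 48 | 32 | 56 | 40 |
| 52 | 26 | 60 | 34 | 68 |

Row 1: 30 + 54 + 38 + 72 + 45 = 239.
Row 2: 58 + 42 + 66 + 50 + 24 = 240.
Row 3: 36 + 70 + 44 + 28 + 62 = 240.
Row 4: 64 + 48 + 32 + 56 + 40 = 240.
Row 5: 52 + 26 + 60 + 34 + 68 = 240.
Column 1: 30 + 58 + 36 + 64 + 52 = 240.
Column 2: 54 + 42 + 70 + 48 + 26 = 240.
Column 3: 38 + 66 + 44 + 32 + 60 = 240.
Column 4: 72 + 50 + 28 + 56 + 34 = 240.
Column 5: 45 + 24 + 62 + 40 + 68 = 239.
Main diagonal: 30 + 42 + 44 + 56 + 68 = 240.
Anti-diagonal: 45 + 50 + 44 + 48 + 52 = 239.

No — row 5 sums to 240 but column 5 sums to 239.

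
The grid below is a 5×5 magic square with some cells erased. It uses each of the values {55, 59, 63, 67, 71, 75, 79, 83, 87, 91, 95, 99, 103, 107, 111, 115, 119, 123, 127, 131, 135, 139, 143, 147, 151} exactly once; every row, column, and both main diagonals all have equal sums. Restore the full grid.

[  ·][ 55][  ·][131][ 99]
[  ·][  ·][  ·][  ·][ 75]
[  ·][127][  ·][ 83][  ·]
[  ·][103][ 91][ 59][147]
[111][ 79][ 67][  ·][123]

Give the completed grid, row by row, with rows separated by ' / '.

87 55 143 131 99 / 63 151 119 107 75 / 139 127 95 83 71 / 115 103 91 59 147 / 111 79 67 135 123

The 25 entries sum to 2575, so each line sums to 2575/5 = 515.
The remaining cell in row 4 is (4,1) = 515 − 400 = 115.
Row 5 must total 515; the given cells sum to 380, so (5,4) = 135.
Using column 2: 55 + 127 + 103 + 79 + ? → (2,2) = 515 − 364 = 151.
The remaining cell in column 4 is (2,4) = 515 − 408 = 107.
Column 5 must total 515; the given cells sum to 444, so (3,5) = 71.
The remaining cell in anti-diagonal is (3,3) = 515 − 420 = 95.
The remaining cell in row 3 is (3,1) = 515 − 376 = 139.
Main diagonal needs 515; the known cells sum to 428, so (1,1) = 87.
Row 1 must total 515; the given cells sum to 372, so (1,3) = 143.
The remaining cell in column 1 is (2,1) = 515 − 452 = 63.
Column 3 must total 515; the given cells sum to 396, so (2,3) = 119.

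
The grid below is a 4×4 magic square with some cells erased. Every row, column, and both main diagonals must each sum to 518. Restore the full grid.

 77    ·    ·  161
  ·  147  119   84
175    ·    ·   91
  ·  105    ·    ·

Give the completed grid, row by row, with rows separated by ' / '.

Row 2: 147 + 119 + 84 + ? = 518, so (2,1) = 168.
From column 1, 518 − (77 + 168 + 175) gives (4,1) = 98.
The remaining cell in column 4 is (4,4) = 518 − 336 = 182.
The remaining cell in main diagonal is (3,3) = 518 − 406 = 112.
Anti-diagonal: 161 + 119 + 98 + ? = 518, so (3,2) = 140.
The remaining cell in row 4 is (4,3) = 518 − 385 = 133.
From column 2, 518 − (147 + 140 + 105) gives (1,2) = 126.
Column 3 must total 518; the given cells sum to 364, so (1,3) = 154.

77 126 154 161 / 168 147 119 84 / 175 140 112 91 / 98 105 133 182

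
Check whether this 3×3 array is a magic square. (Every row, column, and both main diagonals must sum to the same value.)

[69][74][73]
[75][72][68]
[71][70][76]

Row 1: 69 + 74 + 73 = 216.
Row 2: 75 + 72 + 68 = 215.
Row 3: 71 + 70 + 76 = 217.
Column 1: 69 + 75 + 71 = 215.
Column 2: 74 + 72 + 70 = 216.
Column 3: 73 + 68 + 76 = 217.
Main diagonal: 69 + 72 + 76 = 217.
Anti-diagonal: 73 + 72 + 71 = 216.

No — column 2 sums to 216 but row 2 sums to 215.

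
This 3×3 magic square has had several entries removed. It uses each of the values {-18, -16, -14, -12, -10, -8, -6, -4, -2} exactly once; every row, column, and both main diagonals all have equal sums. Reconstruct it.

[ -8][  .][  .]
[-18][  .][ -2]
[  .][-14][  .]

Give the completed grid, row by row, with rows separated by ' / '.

The 9 entries sum to -90, so each line sums to -90/3 = -30.
Row 2 needs -30; the known cells sum to -20, so (2,2) = -10.
Column 1: -8 + (-18) + ? = -30, so (3,1) = -4.
Using column 2: -10 + (-14) + ? → (1,2) = -30 − (-24) = -6.
Main diagonal must total -30; the given cells sum to -18, so (3,3) = -12.
The remaining cell in anti-diagonal is (1,3) = -30 − (-14) = -16.

-8 -6 -16 / -18 -10 -2 / -4 -14 -12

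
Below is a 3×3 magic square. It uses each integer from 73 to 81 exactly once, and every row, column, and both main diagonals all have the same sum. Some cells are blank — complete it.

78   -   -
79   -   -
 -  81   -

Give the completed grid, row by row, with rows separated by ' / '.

The entries are 73 through 81, which sum to 693, so each line sums to 693/3 = 231.
Column 1: 78 + 79 + ? = 231, so (3,1) = 74.
Row 3 needs 231; the known cells sum to 155, so (3,3) = 76.
Main diagonal needs 231; the known cells sum to 154, so (2,2) = 77.
The remaining cell in anti-diagonal is (1,3) = 231 − 151 = 80.
Row 1 needs 231; the known cells sum to 158, so (1,2) = 73.
Row 2 needs 231; the known cells sum to 156, so (2,3) = 75.

78 73 80 / 79 77 75 / 74 81 76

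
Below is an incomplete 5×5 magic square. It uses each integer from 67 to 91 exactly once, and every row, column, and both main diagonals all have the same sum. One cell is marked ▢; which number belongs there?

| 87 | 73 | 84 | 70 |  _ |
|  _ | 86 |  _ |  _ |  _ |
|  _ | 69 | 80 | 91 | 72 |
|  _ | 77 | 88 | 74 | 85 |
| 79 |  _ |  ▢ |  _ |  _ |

76

The entries are 67 through 91, which sum to 1975, so each line sums to 1975/5 = 395.
Row 1 must total 395; the given cells sum to 314, so (1,5) = 81.
Using row 3: 69 + 80 + 91 + 72 + ? → (3,1) = 395 − 312 = 83.
Using row 4: 77 + 88 + 74 + 85 + ? → (4,1) = 395 − 324 = 71.
From column 1, 395 − (87 + 83 + 71 + 79) gives (2,1) = 75.
Column 2 needs 395; the known cells sum to 305, so (5,2) = 90.
From main diagonal, 395 − (87 + 86 + 80 + 74) gives (5,5) = 68.
Anti-diagonal: 81 + 80 + 77 + 79 + ? = 395, so (2,4) = 78.
Column 4: 70 + 78 + 91 + 74 + ? = 395, so (5,4) = 82.
The remaining cell in column 5 is (2,5) = 395 − 306 = 89.
The remaining cell in row 2 is (2,3) = 395 − 328 = 67.
The remaining cell in row 5 is (5,3) = 395 − 319 = 76.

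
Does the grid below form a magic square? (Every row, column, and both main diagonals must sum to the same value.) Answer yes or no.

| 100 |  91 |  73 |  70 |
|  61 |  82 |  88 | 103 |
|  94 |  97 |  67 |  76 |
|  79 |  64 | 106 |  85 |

Row 1: 100 + 91 + 73 + 70 = 334.
Row 2: 61 + 82 + 88 + 103 = 334.
Row 3: 94 + 97 + 67 + 76 = 334.
Row 4: 79 + 64 + 106 + 85 = 334.
Column 1: 100 + 61 + 94 + 79 = 334.
Column 2: 91 + 82 + 97 + 64 = 334.
Column 3: 73 + 88 + 67 + 106 = 334.
Column 4: 70 + 103 + 76 + 85 = 334.
Main diagonal: 100 + 82 + 67 + 85 = 334.
Anti-diagonal: 70 + 88 + 97 + 79 = 334.
All lines sum to 334.

Yes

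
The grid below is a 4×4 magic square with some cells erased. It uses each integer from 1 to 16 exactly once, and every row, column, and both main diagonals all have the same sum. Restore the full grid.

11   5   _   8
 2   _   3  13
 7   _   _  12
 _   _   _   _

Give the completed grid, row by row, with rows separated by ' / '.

11 5 10 8 / 2 16 3 13 / 7 9 6 12 / 14 4 15 1

The entries are 1 through 16, which sum to 136, so each line sums to 136/4 = 34.
Row 1 must total 34; the given cells sum to 24, so (1,3) = 10.
The remaining cell in row 2 is (2,2) = 34 − 18 = 16.
Using column 1: 11 + 2 + 7 + ? → (4,1) = 34 − 20 = 14.
Using column 4: 8 + 13 + 12 + ? → (4,4) = 34 − 33 = 1.
From main diagonal, 34 − (11 + 16 + 1) gives (3,3) = 6.
From anti-diagonal, 34 − (8 + 3 + 14) gives (3,2) = 9.
Column 2: 5 + 16 + 9 + ? = 34, so (4,2) = 4.
From column 3, 34 − (10 + 3 + 6) gives (4,3) = 15.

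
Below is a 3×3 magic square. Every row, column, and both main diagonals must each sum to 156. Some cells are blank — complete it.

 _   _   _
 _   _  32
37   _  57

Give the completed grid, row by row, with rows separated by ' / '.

47 42 67 / 72 52 32 / 37 62 57

Row 3 needs 156; the known cells sum to 94, so (3,2) = 62.
Column 3: 32 + 57 + ? = 156, so (1,3) = 67.
Anti-diagonal must total 156; the given cells sum to 104, so (2,2) = 52.
From row 2, 156 − (52 + 32) gives (2,1) = 72.
Column 1 must total 156; the given cells sum to 109, so (1,1) = 47.
From column 2, 156 − (52 + 62) gives (1,2) = 42.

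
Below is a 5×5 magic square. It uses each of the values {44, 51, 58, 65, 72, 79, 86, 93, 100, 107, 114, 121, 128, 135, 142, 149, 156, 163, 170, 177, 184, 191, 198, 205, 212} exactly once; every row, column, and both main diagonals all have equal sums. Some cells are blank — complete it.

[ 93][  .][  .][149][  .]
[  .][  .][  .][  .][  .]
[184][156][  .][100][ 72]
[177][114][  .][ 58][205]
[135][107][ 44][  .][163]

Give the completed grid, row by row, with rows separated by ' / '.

93 65 212 149 121 / 51 198 170 142 79 / 184 156 128 100 72 / 177 114 86 58 205 / 135 107 44 191 163

The 25 entries sum to 3200, so each line sums to 3200/5 = 640.
Row 3 needs 640; the known cells sum to 512, so (3,3) = 128.
From row 4, 640 − (177 + 114 + 58 + 205) gives (4,3) = 86.
Row 5 needs 640; the known cells sum to 449, so (5,4) = 191.
The remaining cell in column 1 is (2,1) = 640 − 589 = 51.
Column 4 must total 640; the given cells sum to 498, so (2,4) = 142.
Main diagonal: 93 + 128 + 58 + 163 + ? = 640, so (2,2) = 198.
From anti-diagonal, 640 − (142 + 128 + 114 + 135) gives (1,5) = 121.
Column 2 must total 640; the given cells sum to 575, so (1,2) = 65.
Column 5 needs 640; the known cells sum to 561, so (2,5) = 79.
Row 1 needs 640; the known cells sum to 428, so (1,3) = 212.
The remaining cell in row 2 is (2,3) = 640 − 470 = 170.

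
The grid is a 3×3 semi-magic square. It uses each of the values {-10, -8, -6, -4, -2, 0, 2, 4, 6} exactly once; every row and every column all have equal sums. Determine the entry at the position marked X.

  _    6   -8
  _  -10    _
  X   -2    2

The 9 entries sum to -18, so each line sums to -18/3 = -6.
Row 1 must total -6; the given cells sum to -2, so (1,1) = -4.
Row 3 needs -6; the known cells sum to 0, so (3,1) = -6.

-6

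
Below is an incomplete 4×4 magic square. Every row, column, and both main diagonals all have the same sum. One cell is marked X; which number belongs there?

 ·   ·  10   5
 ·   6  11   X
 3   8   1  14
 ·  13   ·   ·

Row 3 is complete and sums to 26; that is the magic constant.
The remaining cell in column 2 is (1,2) = 26 − 27 = -1.
Column 3 must total 26; the given cells sum to 22, so (4,3) = 4.
Anti-diagonal must total 26; the given cells sum to 24, so (4,1) = 2.
Using row 1: -1 + 10 + 5 + ? → (1,1) = 26 − 14 = 12.
From row 4, 26 − (2 + 13 + 4) gives (4,4) = 7.
The remaining cell in column 1 is (2,1) = 26 − 17 = 9.
The remaining cell in column 4 is (2,4) = 26 − 26 = 0.

0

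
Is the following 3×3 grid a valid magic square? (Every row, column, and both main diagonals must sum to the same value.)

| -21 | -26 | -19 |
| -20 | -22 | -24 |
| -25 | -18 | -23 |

Row 1: -21 + (-26) + (-19) = -66.
Row 2: -20 + (-22) + (-24) = -66.
Row 3: -25 + (-18) + (-23) = -66.
Column 1: -21 + (-20) + (-25) = -66.
Column 2: -26 + (-22) + (-18) = -66.
Column 3: -19 + (-24) + (-23) = -66.
Main diagonal: -21 + (-22) + (-23) = -66.
Anti-diagonal: -19 + (-22) + (-25) = -66.
All lines sum to -66.

Yes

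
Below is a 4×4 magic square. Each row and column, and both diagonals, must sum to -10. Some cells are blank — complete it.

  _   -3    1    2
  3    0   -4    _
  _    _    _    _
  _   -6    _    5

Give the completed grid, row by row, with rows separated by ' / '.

Using row 1: -3 + 1 + 2 + ? → (1,1) = -10 − 0 = -10.
Row 2 must total -10; the given cells sum to -1, so (2,4) = -9.
Column 2 must total -10; the given cells sum to -9, so (3,2) = -1.
From column 4, -10 − (2 + (-9) + 5) gives (3,4) = -8.
From main diagonal, -10 − (-10 + 0 + 5) gives (3,3) = -5.
Anti-diagonal must total -10; the given cells sum to -3, so (4,1) = -7.
The remaining cell in row 3 is (3,1) = -10 − (-14) = 4.
Row 4 needs -10; the known cells sum to -8, so (4,3) = -2.

-10 -3 1 2 / 3 0 -4 -9 / 4 -1 -5 -8 / -7 -6 -2 5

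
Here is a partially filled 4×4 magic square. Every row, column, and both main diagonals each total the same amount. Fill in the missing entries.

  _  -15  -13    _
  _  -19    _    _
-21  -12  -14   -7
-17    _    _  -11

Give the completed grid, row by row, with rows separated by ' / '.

Row 3 is already complete: -21 + -12 + -14 + -7 = -54, so that is the magic constant.
Column 2 needs -54; the known cells sum to -46, so (4,2) = -8.
Using main diagonal: -19 + (-14) + (-11) + ? → (1,1) = -54 − (-44) = -10.
From row 1, -54 − (-10 + (-15) + (-13)) gives (1,4) = -16.
Using row 4: -17 + (-8) + (-11) + ? → (4,3) = -54 − (-36) = -18.
Column 1 must total -54; the given cells sum to -48, so (2,1) = -6.
Column 3 must total -54; the given cells sum to -45, so (2,3) = -9.
The remaining cell in column 4 is (2,4) = -54 − (-34) = -20.

-10 -15 -13 -16 / -6 -19 -9 -20 / -21 -12 -14 -7 / -17 -8 -18 -11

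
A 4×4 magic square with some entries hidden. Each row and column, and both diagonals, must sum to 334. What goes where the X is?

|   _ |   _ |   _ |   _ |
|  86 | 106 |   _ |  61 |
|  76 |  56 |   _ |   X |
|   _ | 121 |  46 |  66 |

111

Row 2: 86 + 106 + 61 + ? = 334, so (2,3) = 81.
Using row 4: 121 + 46 + 66 + ? → (4,1) = 334 − 233 = 101.
Column 1 must total 334; the given cells sum to 263, so (1,1) = 71.
Column 2: 106 + 56 + 121 + ? = 334, so (1,2) = 51.
Using main diagonal: 71 + 106 + 66 + ? → (3,3) = 334 − 243 = 91.
From anti-diagonal, 334 − (81 + 56 + 101) gives (1,4) = 96.
Row 1 must total 334; the given cells sum to 218, so (1,3) = 116.
Row 3 must total 334; the given cells sum to 223, so (3,4) = 111.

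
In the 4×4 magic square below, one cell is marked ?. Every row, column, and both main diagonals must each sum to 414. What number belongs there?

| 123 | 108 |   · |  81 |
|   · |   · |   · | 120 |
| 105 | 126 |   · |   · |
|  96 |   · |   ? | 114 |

From row 1, 414 − (123 + 108 + 81) gives (1,3) = 102.
Using column 1: 123 + 105 + 96 + ? → (2,1) = 414 − 324 = 90.
Column 4 must total 414; the given cells sum to 315, so (3,4) = 99.
From anti-diagonal, 414 − (81 + 126 + 96) gives (2,3) = 111.
Row 2 must total 414; the given cells sum to 321, so (2,2) = 93.
Row 3 needs 414; the known cells sum to 330, so (3,3) = 84.
Column 2 must total 414; the given cells sum to 327, so (4,2) = 87.
Column 3 must total 414; the given cells sum to 297, so (4,3) = 117.

117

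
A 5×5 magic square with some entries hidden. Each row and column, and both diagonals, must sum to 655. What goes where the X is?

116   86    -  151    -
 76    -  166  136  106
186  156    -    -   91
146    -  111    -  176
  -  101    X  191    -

71

Row 2 needs 655; the known cells sum to 484, so (2,2) = 171.
From column 1, 655 − (116 + 76 + 186 + 146) gives (5,1) = 131.
Using column 2: 86 + 171 + 156 + 101 + ? → (4,2) = 655 − 514 = 141.
Row 4: 146 + 141 + 111 + 176 + ? = 655, so (4,4) = 81.
Using column 4: 151 + 136 + 81 + 191 + ? → (3,4) = 655 − 559 = 96.
Row 3: 186 + 156 + 96 + 91 + ? = 655, so (3,3) = 126.
Main diagonal needs 655; the known cells sum to 494, so (5,5) = 161.
Anti-diagonal must total 655; the given cells sum to 534, so (1,5) = 121.
Row 1 needs 655; the known cells sum to 474, so (1,3) = 181.
From row 5, 655 − (131 + 101 + 191 + 161) gives (5,3) = 71.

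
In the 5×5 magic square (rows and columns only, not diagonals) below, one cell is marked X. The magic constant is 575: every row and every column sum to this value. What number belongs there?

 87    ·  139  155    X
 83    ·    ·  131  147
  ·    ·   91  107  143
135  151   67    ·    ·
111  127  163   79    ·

Row 5 needs 575; the known cells sum to 480, so (5,5) = 95.
Using column 1: 87 + 83 + 135 + 111 + ? → (3,1) = 575 − 416 = 159.
The remaining cell in column 3 is (2,3) = 575 − 460 = 115.
Column 4 must total 575; the given cells sum to 472, so (4,4) = 103.
Row 2 must total 575; the given cells sum to 476, so (2,2) = 99.
From row 3, 575 − (159 + 91 + 107 + 143) gives (3,2) = 75.
From row 4, 575 − (135 + 151 + 67 + 103) gives (4,5) = 119.
Column 2: 99 + 75 + 151 + 127 + ? = 575, so (1,2) = 123.
Column 5: 147 + 143 + 119 + 95 + ? = 575, so (1,5) = 71.

71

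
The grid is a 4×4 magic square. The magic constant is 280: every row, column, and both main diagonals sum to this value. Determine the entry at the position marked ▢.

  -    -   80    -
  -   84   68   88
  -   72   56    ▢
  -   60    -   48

Row 2 must total 280; the given cells sum to 240, so (2,1) = 40.
Column 2: 84 + 72 + 60 + ? = 280, so (1,2) = 64.
Using column 3: 80 + 68 + 56 + ? → (4,3) = 280 − 204 = 76.
Main diagonal: 84 + 56 + 48 + ? = 280, so (1,1) = 92.
The remaining cell in row 1 is (1,4) = 280 − 236 = 44.
Row 4 needs 280; the known cells sum to 184, so (4,1) = 96.
From column 1, 280 − (92 + 40 + 96) gives (3,1) = 52.
Column 4 needs 280; the known cells sum to 180, so (3,4) = 100.

100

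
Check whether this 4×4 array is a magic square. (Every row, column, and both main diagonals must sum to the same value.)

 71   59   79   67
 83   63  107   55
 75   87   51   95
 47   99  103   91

No — column 4 sums to 308 but column 1 sums to 276.

Row 1: 71 + 59 + 79 + 67 = 276.
Row 2: 83 + 63 + 107 + 55 = 308.
Row 3: 75 + 87 + 51 + 95 = 308.
Row 4: 47 + 99 + 103 + 91 = 340.
Column 1: 71 + 83 + 75 + 47 = 276.
Column 2: 59 + 63 + 87 + 99 = 308.
Column 3: 79 + 107 + 51 + 103 = 340.
Column 4: 67 + 55 + 95 + 91 = 308.
Main diagonal: 71 + 63 + 51 + 91 = 276.
Anti-diagonal: 67 + 107 + 87 + 47 = 308.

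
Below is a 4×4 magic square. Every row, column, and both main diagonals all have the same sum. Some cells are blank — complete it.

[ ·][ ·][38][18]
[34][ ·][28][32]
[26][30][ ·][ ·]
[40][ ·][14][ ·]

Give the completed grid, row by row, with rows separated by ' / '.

16 44 38 18 / 34 22 28 32 / 26 30 36 24 / 40 20 14 42

Anti-diagonal is already complete: 18 + 28 + 30 + 40 = 116, so that is the magic constant.
The remaining cell in row 2 is (2,2) = 116 − 94 = 22.
From column 1, 116 − (34 + 26 + 40) gives (1,1) = 16.
The remaining cell in column 3 is (3,3) = 116 − 80 = 36.
The remaining cell in main diagonal is (4,4) = 116 − 74 = 42.
Row 1 must total 116; the given cells sum to 72, so (1,2) = 44.
Row 3 must total 116; the given cells sum to 92, so (3,4) = 24.
Row 4: 40 + 14 + 42 + ? = 116, so (4,2) = 20.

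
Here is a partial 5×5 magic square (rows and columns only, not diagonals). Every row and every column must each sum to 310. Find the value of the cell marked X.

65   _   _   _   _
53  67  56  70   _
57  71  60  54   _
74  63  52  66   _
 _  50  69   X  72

From row 2, 310 − (53 + 67 + 56 + 70) gives (2,5) = 64.
Row 3: 57 + 71 + 60 + 54 + ? = 310, so (3,5) = 68.
The remaining cell in row 4 is (4,5) = 310 − 255 = 55.
Column 1 must total 310; the given cells sum to 249, so (5,1) = 61.
Column 2 must total 310; the given cells sum to 251, so (1,2) = 59.
Column 3 must total 310; the given cells sum to 237, so (1,3) = 73.
The remaining cell in column 5 is (1,5) = 310 − 259 = 51.
Using row 1: 65 + 59 + 73 + 51 + ? → (1,4) = 310 − 248 = 62.
Using row 5: 61 + 50 + 69 + 72 + ? → (5,4) = 310 − 252 = 58.

58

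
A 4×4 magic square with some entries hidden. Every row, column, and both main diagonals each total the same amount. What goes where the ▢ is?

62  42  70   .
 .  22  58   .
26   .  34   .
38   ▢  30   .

Column 3 is complete and sums to 192; that is the magic constant.
From row 1, 192 − (62 + 42 + 70) gives (1,4) = 18.
Column 1 must total 192; the given cells sum to 126, so (2,1) = 66.
Main diagonal: 62 + 22 + 34 + ? = 192, so (4,4) = 74.
Anti-diagonal: 18 + 58 + 38 + ? = 192, so (3,2) = 78.
From row 2, 192 − (66 + 22 + 58) gives (2,4) = 46.
The remaining cell in row 3 is (3,4) = 192 − 138 = 54.
Row 4 must total 192; the given cells sum to 142, so (4,2) = 50.

50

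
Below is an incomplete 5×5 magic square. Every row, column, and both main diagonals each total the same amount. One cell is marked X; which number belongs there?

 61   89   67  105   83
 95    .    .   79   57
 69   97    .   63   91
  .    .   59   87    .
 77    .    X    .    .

Row 1 is complete and sums to 405; that is the magic constant.
From row 3, 405 − (69 + 97 + 63 + 91) gives (3,3) = 85.
Column 1: 61 + 95 + 69 + 77 + ? = 405, so (4,1) = 103.
From column 4, 405 − (105 + 79 + 63 + 87) gives (5,4) = 71.
Anti-diagonal: 83 + 79 + 85 + 77 + ? = 405, so (4,2) = 81.
From row 4, 405 − (103 + 81 + 59 + 87) gives (4,5) = 75.
The remaining cell in column 5 is (5,5) = 405 − 306 = 99.
Main diagonal must total 405; the given cells sum to 332, so (2,2) = 73.
The remaining cell in row 2 is (2,3) = 405 − 304 = 101.
Column 2: 89 + 73 + 97 + 81 + ? = 405, so (5,2) = 65.
From column 3, 405 − (67 + 101 + 85 + 59) gives (5,3) = 93.

93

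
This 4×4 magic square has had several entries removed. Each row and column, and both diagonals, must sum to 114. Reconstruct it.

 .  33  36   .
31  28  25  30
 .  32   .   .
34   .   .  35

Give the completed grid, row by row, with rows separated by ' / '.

22 33 36 23 / 31 28 25 30 / 27 32 29 26 / 34 21 24 35

Using column 2: 33 + 28 + 32 + ? → (4,2) = 114 − 93 = 21.
The remaining cell in anti-diagonal is (1,4) = 114 − 91 = 23.
Row 1 needs 114; the known cells sum to 92, so (1,1) = 22.
Using row 4: 34 + 21 + 35 + ? → (4,3) = 114 − 90 = 24.
The remaining cell in column 1 is (3,1) = 114 − 87 = 27.
Column 3: 36 + 25 + 24 + ? = 114, so (3,3) = 29.
From column 4, 114 − (23 + 30 + 35) gives (3,4) = 26.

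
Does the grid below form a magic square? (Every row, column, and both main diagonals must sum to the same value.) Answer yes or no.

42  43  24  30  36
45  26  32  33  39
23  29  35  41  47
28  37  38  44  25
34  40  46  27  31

No — row 4 sums to 172 but column 4 sums to 175.

Row 1: 42 + 43 + 24 + 30 + 36 = 175.
Row 2: 45 + 26 + 32 + 33 + 39 = 175.
Row 3: 23 + 29 + 35 + 41 + 47 = 175.
Row 4: 28 + 37 + 38 + 44 + 25 = 172.
Row 5: 34 + 40 + 46 + 27 + 31 = 178.
Column 1: 42 + 45 + 23 + 28 + 34 = 172.
Column 2: 43 + 26 + 29 + 37 + 40 = 175.
Column 3: 24 + 32 + 35 + 38 + 46 = 175.
Column 4: 30 + 33 + 41 + 44 + 27 = 175.
Column 5: 36 + 39 + 47 + 25 + 31 = 178.
Main diagonal: 42 + 26 + 35 + 44 + 31 = 178.
Anti-diagonal: 36 + 33 + 35 + 37 + 34 = 175.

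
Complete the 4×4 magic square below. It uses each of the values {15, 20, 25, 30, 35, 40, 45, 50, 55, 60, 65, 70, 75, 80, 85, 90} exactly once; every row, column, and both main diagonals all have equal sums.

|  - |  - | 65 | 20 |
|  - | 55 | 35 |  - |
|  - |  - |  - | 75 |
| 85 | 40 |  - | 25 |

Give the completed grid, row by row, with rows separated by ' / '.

The 16 entries sum to 840, so each line sums to 840/4 = 210.
Row 4 needs 210; the known cells sum to 150, so (4,3) = 60.
From column 3, 210 − (65 + 35 + 60) gives (3,3) = 50.
Column 4 needs 210; the known cells sum to 120, so (2,4) = 90.
From main diagonal, 210 − (55 + 50 + 25) gives (1,1) = 80.
Anti-diagonal needs 210; the known cells sum to 140, so (3,2) = 70.
Row 1 must total 210; the given cells sum to 165, so (1,2) = 45.
From row 2, 210 − (55 + 35 + 90) gives (2,1) = 30.
From row 3, 210 − (70 + 50 + 75) gives (3,1) = 15.

80 45 65 20 / 30 55 35 90 / 15 70 50 75 / 85 40 60 25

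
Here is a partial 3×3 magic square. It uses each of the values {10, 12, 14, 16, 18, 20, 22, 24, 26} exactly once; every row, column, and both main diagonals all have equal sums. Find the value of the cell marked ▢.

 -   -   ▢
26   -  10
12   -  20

The 9 entries sum to 162, so each line sums to 162/3 = 54.
Row 2: 26 + 10 + ? = 54, so (2,2) = 18.
The remaining cell in row 3 is (3,2) = 54 − 32 = 22.
From column 1, 54 − (26 + 12) gives (1,1) = 16.
Using column 2: 18 + 22 + ? → (1,2) = 54 − 40 = 14.
From column 3, 54 − (10 + 20) gives (1,3) = 24.

24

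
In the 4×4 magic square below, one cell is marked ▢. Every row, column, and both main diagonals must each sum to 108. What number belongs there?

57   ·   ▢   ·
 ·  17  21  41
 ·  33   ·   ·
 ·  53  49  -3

Row 2: 17 + 21 + 41 + ? = 108, so (2,1) = 29.
Using row 4: 53 + 49 + (-3) + ? → (4,1) = 108 − 99 = 9.
The remaining cell in column 1 is (3,1) = 108 − 95 = 13.
Column 2 must total 108; the given cells sum to 103, so (1,2) = 5.
Using main diagonal: 57 + 17 + (-3) + ? → (3,3) = 108 − 71 = 37.
The remaining cell in anti-diagonal is (1,4) = 108 − 63 = 45.
Row 1 must total 108; the given cells sum to 107, so (1,3) = 1.

1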